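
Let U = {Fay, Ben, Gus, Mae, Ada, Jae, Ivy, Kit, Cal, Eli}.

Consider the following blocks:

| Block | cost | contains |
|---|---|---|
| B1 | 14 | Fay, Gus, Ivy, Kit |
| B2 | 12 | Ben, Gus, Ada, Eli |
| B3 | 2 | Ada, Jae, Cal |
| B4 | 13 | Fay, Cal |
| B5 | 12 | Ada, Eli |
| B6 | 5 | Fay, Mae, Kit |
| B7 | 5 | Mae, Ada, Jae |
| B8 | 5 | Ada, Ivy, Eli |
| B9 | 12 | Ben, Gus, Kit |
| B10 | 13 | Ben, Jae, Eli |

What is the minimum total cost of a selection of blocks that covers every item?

24

B3, B6, B8, B9 together cover every item (B3 ∪ B6 ∪ B8 ∪ B9 = {Fay, Ben, Gus, Mae, Ada, Jae, Ivy, Kit, Cal, Eli}); total cost 2 + 5 + 5 + 12 = 24.
No covering selection has total cost below 24.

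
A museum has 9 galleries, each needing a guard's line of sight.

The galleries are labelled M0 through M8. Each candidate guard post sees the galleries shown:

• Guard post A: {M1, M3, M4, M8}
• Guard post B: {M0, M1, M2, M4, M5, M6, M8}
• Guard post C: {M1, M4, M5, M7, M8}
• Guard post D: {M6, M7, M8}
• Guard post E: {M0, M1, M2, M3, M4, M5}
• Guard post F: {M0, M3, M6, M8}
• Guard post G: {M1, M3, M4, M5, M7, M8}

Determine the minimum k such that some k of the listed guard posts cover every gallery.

D and E together: D ∪ E = {M0, M1, M2, M3, M4, M5, M6, M7, M8} — every gallery is covered.
No single guard post has all 9 galleries (the largest, B, has 7), so 2 is optimal.

2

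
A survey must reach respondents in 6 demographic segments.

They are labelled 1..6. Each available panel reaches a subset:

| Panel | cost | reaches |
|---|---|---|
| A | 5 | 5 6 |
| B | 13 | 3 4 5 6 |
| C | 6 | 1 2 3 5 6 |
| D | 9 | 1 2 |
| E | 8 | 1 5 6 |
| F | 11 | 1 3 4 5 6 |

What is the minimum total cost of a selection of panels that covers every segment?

17

C, F together cover every segment (C ∪ F = {1, 2, 3, 4, 5, 6}); total cost 6 + 11 = 17.
No covering selection has total cost below 17.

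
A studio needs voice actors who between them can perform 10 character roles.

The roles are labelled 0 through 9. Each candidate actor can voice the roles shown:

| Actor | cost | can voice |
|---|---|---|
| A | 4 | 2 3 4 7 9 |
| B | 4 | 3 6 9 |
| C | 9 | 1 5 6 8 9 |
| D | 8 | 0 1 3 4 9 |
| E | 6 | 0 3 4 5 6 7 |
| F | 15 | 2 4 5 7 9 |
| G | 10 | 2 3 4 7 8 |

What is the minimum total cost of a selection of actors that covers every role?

19

A, C, E together cover every role (A ∪ C ∪ E = {0, 1, 2, 3, 4, 5, 6, 7, 8, 9}); total cost 4 + 9 + 6 = 19.
No covering selection has total cost below 19.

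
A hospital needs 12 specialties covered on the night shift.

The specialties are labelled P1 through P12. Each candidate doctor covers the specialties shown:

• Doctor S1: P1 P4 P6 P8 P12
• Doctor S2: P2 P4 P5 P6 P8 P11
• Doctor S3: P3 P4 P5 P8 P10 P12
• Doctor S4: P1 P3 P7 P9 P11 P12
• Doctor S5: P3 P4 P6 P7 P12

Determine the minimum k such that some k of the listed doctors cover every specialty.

S2 and S3 and S4 together: S2 ∪ S3 ∪ S4 = {P1, P2, P3, P4, P5, P6, P7, P8, P9, P10, P11, P12} — every specialty is covered.
Only S2 contains P2, so S2 is forced; the remaining 6 specialties need at least 2 more doctors (each remaining doctor adds at most 5) — so at least 3 doctors are needed, and 3 is optimal.

3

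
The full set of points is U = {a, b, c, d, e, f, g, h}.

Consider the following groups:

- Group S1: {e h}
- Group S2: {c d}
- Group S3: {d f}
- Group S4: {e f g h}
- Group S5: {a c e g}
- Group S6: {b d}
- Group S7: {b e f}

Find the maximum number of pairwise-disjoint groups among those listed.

S2, S4 are pairwise disjoint (S2={c,d}; S4={e,f,g,h}).
Every remaining group overlaps one of these, and no 3 of the listed groups are pairwise disjoint, so 2 is the maximum.

2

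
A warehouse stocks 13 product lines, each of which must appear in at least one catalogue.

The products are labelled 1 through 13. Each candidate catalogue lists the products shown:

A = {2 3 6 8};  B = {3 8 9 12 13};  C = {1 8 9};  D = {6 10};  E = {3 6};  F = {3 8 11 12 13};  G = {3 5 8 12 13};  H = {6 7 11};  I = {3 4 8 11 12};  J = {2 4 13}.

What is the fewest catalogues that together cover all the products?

Take {C, D, G, H, J}. Their union is {1, 2, 3, 4, 5, 6, 7, 8, 9, 10, 11, 12, 13}, which is all 13 products.
No 4 of the 10 catalogues cover everything (all 210 combinations miss at least one product), so 5 is optimal.

5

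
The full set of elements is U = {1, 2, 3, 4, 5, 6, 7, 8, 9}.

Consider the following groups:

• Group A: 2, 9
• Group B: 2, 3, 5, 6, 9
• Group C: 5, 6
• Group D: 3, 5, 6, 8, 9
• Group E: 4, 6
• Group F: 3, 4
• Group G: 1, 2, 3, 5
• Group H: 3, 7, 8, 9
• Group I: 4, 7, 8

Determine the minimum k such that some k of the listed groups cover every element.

B and G and I together: B ∪ G ∪ I = {1, 2, 3, 4, 5, 6, 7, 8, 9} — every element is covered.
Only G contains 1, so G is forced; the remaining 5 elements need at least 2 more groups (each remaining group adds at most 3) — so at least 3 groups are needed, and 3 is optimal.

3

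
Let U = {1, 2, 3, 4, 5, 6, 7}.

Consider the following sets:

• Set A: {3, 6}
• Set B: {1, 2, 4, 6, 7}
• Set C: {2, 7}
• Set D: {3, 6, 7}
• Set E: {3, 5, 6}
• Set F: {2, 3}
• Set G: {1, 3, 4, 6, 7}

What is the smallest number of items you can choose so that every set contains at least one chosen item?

H = {3, 7} meets every set (each contains at least one member of H), and |H| = 2.
The sets A, C are pairwise disjoint, so any hitting set needs a separate item for each — at least 2. Hence 2 is optimal.

2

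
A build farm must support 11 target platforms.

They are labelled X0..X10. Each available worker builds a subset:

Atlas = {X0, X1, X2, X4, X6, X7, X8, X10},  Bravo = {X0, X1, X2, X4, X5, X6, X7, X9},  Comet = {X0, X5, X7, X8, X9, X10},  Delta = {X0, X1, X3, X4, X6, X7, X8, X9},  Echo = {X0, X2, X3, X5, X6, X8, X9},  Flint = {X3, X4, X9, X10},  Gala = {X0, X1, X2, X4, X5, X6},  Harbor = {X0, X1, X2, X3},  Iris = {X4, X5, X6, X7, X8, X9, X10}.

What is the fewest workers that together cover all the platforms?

Harbor and Iris together: Harbor ∪ Iris = {X0, X1, X2, X3, X4, X5, X6, X7, X8, X9, X10} — every platform is covered.
No single worker has all 11 platforms (the largest, Atlas, has 8), so 2 is optimal.

2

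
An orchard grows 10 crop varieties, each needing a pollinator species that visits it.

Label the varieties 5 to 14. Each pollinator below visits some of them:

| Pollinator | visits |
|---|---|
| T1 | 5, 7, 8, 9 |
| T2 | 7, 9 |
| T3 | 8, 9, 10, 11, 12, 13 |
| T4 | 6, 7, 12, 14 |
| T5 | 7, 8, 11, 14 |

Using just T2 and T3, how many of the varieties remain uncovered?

Union of T2, T3 = {7, 8, 9, 10, 11, 12, 13}.
Not covered: 5, 6, 14 — 3 varieties.

3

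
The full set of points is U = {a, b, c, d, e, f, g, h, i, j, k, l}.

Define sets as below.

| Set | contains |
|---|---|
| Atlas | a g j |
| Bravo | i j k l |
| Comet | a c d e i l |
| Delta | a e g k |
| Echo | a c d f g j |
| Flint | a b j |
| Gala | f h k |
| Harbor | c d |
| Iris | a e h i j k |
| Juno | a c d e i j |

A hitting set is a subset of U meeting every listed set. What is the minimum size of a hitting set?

T = {d, j, k} meets every set (each contains at least one member of T), and |T| = 3.
The sets Flint, Gala, Harbor are pairwise disjoint, so any hitting set needs a separate point for each — at least 3. Hence 3 is optimal.

3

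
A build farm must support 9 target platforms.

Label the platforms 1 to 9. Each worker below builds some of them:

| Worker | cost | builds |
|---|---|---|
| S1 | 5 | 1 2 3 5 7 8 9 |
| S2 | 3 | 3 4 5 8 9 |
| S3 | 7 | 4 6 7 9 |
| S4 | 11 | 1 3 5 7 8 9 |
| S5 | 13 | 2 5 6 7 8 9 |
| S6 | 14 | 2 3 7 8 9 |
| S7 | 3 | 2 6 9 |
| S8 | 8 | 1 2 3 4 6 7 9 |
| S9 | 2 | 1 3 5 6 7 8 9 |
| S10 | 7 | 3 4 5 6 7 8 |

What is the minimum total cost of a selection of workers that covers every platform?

S2, S7, S9 together cover every platform (S2 ∪ S7 ∪ S9 = {1, 2, 3, 4, 5, 6, 7, 8, 9}); total cost 3 + 3 + 2 = 8.
No covering selection has total cost below 8.

8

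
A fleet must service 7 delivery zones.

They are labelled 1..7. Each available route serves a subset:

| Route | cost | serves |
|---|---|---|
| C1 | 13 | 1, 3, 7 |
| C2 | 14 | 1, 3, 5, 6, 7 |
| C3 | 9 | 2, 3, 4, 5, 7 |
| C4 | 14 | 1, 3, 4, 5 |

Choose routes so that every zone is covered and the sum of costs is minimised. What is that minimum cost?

C2, C3 together cover every zone (C2 ∪ C3 = {1, 2, 3, 4, 5, 6, 7}); total cost 14 + 9 = 23.
No covering selection has total cost below 23.

23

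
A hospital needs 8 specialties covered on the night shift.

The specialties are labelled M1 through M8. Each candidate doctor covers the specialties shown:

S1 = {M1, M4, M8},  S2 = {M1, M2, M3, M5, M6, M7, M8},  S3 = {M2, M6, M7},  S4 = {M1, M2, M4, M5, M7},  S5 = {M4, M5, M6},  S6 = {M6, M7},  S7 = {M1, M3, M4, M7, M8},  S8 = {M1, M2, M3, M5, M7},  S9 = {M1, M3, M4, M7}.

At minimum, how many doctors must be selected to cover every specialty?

2

Take {S2, S9}. Their union is {M1, M2, M3, M4, M5, M6, M7, M8}, which is all 8 specialties.
No single doctor has all 8 specialties (the largest, S2, has 7), so 2 is optimal.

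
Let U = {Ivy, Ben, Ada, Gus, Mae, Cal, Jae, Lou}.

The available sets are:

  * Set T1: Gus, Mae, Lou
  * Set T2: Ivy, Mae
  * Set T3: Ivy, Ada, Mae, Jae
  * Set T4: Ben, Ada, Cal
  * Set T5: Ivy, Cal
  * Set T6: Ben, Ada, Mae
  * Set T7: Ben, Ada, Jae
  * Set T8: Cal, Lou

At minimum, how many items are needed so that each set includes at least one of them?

3

Take H = {Ivy, Ada, Lou}. Each listed set contains at least one of these, so H is a hitting set of size 3.
The sets T1, T5, T7 are pairwise disjoint, so any hitting set needs a separate item for each — at least 3. Hence 3 is optimal.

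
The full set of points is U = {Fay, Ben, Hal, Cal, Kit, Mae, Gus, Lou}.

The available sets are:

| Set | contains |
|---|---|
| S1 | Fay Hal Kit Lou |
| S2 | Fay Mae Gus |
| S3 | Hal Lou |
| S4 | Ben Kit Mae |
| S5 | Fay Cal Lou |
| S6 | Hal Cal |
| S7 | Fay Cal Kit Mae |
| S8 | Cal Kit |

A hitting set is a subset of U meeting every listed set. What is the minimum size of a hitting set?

3

The 3 points {Hal, Cal, Mae} hit every set.
The sets S2, S3, S8 are pairwise disjoint, so any hitting set needs a separate point for each — at least 3. Hence 3 is optimal.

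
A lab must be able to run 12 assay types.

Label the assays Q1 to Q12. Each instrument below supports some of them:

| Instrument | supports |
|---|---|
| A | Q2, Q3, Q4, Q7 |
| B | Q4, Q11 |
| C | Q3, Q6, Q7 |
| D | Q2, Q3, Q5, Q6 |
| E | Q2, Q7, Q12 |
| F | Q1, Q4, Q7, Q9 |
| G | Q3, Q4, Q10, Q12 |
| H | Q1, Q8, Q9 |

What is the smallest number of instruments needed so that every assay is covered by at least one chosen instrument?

5

B and C and D and G and H together: B ∪ C ∪ D ∪ G ∪ H = {Q1, Q2, Q3, Q4, Q5, Q6, Q7, Q8, Q9, Q10, Q11, Q12} — every assay is covered.
No 4 of the 8 instruments cover everything (all 70 combinations miss at least one assay), so 5 is optimal.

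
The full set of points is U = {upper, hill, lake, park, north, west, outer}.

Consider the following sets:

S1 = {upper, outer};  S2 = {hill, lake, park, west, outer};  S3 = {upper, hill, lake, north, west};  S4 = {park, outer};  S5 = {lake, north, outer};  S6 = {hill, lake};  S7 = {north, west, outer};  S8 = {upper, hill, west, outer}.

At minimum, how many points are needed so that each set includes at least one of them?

Take H = {hill, outer}. Each listed set contains at least one of these, so H is a hitting set of size 2.
The sets S6, S7 are pairwise disjoint, so any hitting set needs a separate point for each — at least 2. Hence 2 is optimal.

2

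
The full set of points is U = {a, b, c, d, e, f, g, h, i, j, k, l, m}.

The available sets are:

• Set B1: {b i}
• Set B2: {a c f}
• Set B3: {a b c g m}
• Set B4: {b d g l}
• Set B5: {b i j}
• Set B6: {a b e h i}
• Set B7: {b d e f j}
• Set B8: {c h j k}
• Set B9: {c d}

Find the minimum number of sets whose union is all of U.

B2, B3, B4, B6, and B8 cover everything between them: the union {a, b, c, d, e, f, g, h, i, j, k, l, m} is all of U.
No 4 of the 9 sets cover everything (all 126 combinations miss at least one point), so 5 is optimal.

5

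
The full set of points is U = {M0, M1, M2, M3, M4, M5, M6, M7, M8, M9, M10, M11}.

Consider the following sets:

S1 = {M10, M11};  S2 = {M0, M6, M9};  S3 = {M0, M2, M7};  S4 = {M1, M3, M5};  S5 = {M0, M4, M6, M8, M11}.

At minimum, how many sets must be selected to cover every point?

5

S1 and S2 and S3 and S4 and S5 together: S1 ∪ S2 ∪ S3 ∪ S4 ∪ S5 = {M0, M1, M2, M3, M4, M5, M6, M7, M8, M9, M10, M11} — every point is covered.
No 4 of the 5 sets cover everything (all 5 combinations miss at least one point), so 5 is optimal.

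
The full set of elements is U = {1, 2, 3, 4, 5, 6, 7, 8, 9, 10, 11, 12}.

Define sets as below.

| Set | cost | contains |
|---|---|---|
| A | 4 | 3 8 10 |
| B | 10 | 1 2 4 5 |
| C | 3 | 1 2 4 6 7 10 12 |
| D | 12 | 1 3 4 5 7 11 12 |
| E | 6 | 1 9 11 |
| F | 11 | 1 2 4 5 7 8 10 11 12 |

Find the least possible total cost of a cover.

23

A, B, C, E together cover every element (A ∪ B ∪ C ∪ E = {1, 2, 3, 4, 5, 6, 7, 8, 9, 10, 11, 12}); total cost 4 + 10 + 3 + 6 = 23.
No covering selection has total cost below 23.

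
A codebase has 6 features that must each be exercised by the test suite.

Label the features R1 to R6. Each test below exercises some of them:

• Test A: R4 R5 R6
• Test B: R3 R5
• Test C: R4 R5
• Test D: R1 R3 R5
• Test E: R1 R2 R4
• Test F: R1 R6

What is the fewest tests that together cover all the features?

3

B and E and F together: B ∪ E ∪ F = {R1, R2, R3, R4, R5, R6} — every feature is covered.
Only E contains R2, so E is forced; the remaining 3 features need at least 2 more tests (each remaining test adds at most 2) — so at least 3 tests are needed, and 3 is optimal.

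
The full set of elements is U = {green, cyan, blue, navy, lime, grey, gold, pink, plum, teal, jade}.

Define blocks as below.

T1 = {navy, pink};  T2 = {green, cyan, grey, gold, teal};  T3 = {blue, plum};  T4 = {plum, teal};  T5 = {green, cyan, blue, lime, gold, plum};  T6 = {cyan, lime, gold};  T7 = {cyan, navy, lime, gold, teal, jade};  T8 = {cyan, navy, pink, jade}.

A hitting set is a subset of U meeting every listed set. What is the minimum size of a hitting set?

3

Take H = {cyan, pink, plum}. Each listed block contains at least one of these, so H is a hitting set of size 3.
The blocks T1, T2, T3 are pairwise disjoint, so any hitting set needs a separate element for each — at least 3. Hence 3 is optimal.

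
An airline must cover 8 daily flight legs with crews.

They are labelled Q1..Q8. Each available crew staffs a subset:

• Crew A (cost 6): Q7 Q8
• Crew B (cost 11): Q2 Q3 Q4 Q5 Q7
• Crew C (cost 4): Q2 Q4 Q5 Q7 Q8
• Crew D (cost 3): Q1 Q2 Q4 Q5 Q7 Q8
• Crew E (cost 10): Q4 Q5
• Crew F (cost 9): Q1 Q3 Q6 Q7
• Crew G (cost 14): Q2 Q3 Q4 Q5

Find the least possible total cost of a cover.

D, F together cover every leg (D ∪ F = {Q1, Q2, Q3, Q4, Q5, Q6, Q7, Q8}); total cost 3 + 9 = 12.
No covering selection has total cost below 12.

12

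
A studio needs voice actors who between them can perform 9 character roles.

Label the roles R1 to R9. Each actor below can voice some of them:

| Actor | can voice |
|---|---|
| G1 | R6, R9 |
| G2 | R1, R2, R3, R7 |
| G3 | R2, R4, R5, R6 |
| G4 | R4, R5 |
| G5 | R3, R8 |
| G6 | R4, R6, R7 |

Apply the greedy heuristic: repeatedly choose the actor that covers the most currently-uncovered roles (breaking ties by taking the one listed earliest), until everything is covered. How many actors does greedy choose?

Greedy: pick G2 (covers 4 new) → pick G3 (covers 3 new) → pick G1 (covers 1 new) → pick G5 (covers 1 new). Total picks: 4.

4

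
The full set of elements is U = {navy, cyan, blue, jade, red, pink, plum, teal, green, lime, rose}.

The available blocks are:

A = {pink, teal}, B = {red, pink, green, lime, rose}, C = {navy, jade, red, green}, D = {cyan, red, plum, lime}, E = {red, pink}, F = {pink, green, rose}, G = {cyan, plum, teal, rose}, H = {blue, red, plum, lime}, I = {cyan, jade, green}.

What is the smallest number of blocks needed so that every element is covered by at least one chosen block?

Take {C, F, G, H}. Their union is {navy, cyan, blue, jade, red, pink, plum, teal, green, lime, rose}, which is all 11 elements.
Only H contains blue, so H is forced; the remaining 7 elements need at least 3 more blocks (each remaining block adds at most 3) — so at least 4 blocks are needed, and 4 is optimal.

4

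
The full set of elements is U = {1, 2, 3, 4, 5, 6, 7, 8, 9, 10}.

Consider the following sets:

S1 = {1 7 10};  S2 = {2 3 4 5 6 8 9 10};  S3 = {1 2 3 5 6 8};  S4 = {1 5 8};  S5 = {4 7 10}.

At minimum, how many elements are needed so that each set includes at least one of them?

Take H = {5, 10}. Each listed set contains at least one of these, so H is a hitting set of size 2.
The sets S3, S5 are pairwise disjoint, so any hitting set needs a separate element for each — at least 2. Hence 2 is optimal.

2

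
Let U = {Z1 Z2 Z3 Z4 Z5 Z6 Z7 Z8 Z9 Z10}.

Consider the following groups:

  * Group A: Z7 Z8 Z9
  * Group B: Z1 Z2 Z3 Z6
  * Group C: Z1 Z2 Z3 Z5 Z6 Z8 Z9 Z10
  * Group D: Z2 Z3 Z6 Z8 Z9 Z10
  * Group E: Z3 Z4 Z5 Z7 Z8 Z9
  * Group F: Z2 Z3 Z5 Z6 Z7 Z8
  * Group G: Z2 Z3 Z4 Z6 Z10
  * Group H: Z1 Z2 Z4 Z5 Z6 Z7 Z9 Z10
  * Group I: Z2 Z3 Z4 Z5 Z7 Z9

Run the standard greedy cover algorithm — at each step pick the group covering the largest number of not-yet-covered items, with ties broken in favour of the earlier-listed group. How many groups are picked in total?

Greedy: pick C (covers 8 new) → pick E (covers 2 new). Total picks: 2.

2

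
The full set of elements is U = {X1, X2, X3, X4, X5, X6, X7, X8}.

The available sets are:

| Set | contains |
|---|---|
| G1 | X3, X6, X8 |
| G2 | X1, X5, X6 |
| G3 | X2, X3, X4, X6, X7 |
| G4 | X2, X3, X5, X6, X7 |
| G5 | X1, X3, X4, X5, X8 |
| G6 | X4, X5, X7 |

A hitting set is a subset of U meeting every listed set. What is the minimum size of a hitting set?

2

The 2 elements {X4, X6} hit every set.
The sets G1, G6 are pairwise disjoint, so any hitting set needs a separate element for each — at least 2. Hence 2 is optimal.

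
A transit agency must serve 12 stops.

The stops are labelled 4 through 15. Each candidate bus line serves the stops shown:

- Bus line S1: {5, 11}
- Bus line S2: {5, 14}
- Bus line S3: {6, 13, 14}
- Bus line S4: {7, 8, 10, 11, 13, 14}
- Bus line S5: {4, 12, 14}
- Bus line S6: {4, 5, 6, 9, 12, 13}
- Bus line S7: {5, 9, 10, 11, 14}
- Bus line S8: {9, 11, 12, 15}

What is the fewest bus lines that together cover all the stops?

S4 and S6 and S8 together: S4 ∪ S6 ∪ S8 = {4, 5, 6, 7, 8, 9, 10, 11, 12, 13, 14, 15} — every stop is covered.
Only S4 contains 7, so S4 is forced; the remaining 6 stops need at least 2 more bus lines (each remaining bus line adds at most 5) — so at least 3 bus lines are needed, and 3 is optimal.

3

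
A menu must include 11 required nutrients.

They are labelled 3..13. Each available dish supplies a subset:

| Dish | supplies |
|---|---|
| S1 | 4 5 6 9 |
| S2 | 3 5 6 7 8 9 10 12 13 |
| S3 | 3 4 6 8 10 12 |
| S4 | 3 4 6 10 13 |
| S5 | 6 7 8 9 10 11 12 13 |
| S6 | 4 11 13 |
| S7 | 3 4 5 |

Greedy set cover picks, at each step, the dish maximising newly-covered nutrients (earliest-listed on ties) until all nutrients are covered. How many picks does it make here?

Greedy: pick S2 (covers 9 new) → pick S6 (covers 2 new). Total picks: 2.

2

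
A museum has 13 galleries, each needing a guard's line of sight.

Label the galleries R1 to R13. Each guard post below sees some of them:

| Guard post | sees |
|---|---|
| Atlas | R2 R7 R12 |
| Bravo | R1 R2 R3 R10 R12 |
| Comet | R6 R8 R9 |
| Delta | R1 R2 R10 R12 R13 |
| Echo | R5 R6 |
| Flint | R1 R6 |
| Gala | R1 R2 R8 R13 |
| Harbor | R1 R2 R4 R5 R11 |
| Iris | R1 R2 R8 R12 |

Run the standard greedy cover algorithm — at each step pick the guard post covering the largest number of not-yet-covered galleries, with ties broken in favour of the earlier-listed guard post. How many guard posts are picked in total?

Greedy: pick Bravo (covers 5 new) → pick Comet (covers 3 new) → pick Harbor (covers 3 new) → pick Atlas (covers 1 new) → pick Delta (covers 1 new). Total picks: 5.

5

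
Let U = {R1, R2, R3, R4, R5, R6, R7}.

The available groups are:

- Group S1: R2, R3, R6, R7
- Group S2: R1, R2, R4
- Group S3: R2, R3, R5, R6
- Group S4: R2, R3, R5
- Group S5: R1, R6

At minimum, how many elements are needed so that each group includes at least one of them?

The 2 elements {R1, R3} hit every group.
The groups S4, S5 are pairwise disjoint, so any hitting set needs a separate element for each — at least 2. Hence 2 is optimal.

2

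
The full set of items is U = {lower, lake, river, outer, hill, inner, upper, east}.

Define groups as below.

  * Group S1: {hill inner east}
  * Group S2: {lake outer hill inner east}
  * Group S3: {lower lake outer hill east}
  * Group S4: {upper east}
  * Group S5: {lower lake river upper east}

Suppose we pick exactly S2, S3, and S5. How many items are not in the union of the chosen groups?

Union of S2, S3, S5 = {lower, lake, river, outer, hill, inner, upper, east} — that's every item, so 0 are uncovered.

0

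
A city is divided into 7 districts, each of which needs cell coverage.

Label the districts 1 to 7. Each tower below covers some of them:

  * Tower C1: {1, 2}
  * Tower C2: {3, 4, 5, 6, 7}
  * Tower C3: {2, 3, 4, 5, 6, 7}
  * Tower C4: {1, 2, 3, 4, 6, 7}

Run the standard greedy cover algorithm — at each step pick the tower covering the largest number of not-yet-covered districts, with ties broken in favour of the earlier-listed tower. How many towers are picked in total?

2

Greedy: pick C3 (covers 6 new) → pick C1 (covers 1 new). Total picks: 2.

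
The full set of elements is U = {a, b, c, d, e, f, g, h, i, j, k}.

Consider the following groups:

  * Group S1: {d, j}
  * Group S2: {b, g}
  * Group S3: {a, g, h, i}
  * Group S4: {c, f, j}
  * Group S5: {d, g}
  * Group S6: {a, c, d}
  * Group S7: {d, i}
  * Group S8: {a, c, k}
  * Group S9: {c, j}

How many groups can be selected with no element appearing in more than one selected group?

3

S2, S7, S8 are pairwise disjoint (S2={b,g}; S7={d,i}; S8={a,c,k}).
Every remaining group overlaps one of these, and no 4 of the listed groups are pairwise disjoint, so 3 is the maximum.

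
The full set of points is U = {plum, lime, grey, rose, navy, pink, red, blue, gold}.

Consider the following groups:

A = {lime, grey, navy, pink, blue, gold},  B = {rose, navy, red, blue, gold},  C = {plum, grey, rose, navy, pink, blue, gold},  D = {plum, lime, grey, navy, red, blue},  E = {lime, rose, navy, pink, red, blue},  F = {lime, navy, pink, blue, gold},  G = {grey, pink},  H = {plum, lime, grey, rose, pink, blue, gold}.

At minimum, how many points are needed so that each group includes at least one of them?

The 2 points {grey, blue} hit every group.
The groups B, G are pairwise disjoint, so any hitting set needs a separate point for each — at least 2. Hence 2 is optimal.

2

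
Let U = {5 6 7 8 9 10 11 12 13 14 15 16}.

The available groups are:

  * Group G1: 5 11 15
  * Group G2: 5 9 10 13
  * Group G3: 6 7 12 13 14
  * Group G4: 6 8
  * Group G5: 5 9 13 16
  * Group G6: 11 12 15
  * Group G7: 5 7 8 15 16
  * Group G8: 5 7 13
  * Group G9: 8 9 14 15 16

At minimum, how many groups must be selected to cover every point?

4

Take {G1, G2, G3, G7}. Their union is {5, 6, 7, 8, 9, 10, 11, 12, 13, 14, 15, 16}, which is all 12 points.
No 3 of the 9 groups cover everything (all 84 combinations miss at least one point), so 4 is optimal.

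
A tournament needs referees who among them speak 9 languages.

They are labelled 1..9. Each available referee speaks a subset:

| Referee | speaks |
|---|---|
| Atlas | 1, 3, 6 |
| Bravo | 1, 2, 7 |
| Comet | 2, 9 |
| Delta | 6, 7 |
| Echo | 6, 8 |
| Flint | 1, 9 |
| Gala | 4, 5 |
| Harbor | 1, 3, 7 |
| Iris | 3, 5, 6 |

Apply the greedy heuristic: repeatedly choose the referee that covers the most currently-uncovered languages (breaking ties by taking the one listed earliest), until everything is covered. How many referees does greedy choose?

5

Greedy: pick Atlas (covers 3 new) → pick Bravo (covers 2 new) → pick Gala (covers 2 new) → pick Comet (covers 1 new) → pick Echo (covers 1 new). Total picks: 5.
(The true minimum cover uses only 4 referees, so greedy is not optimal here.)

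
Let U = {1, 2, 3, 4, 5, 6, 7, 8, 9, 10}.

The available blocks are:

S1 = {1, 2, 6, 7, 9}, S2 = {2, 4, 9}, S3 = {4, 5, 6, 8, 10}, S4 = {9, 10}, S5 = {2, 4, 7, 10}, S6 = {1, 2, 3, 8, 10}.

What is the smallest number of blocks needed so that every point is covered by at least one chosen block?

3

Take {S1, S3, S6}. Their union is {1, 2, 3, 4, 5, 6, 7, 8, 9, 10}, which is all 10 points.
Only S6 contains 3, so S6 is forced; the remaining 5 points need at least 2 more blocks (each remaining block adds at most 3) — so at least 3 blocks are needed, and 3 is optimal.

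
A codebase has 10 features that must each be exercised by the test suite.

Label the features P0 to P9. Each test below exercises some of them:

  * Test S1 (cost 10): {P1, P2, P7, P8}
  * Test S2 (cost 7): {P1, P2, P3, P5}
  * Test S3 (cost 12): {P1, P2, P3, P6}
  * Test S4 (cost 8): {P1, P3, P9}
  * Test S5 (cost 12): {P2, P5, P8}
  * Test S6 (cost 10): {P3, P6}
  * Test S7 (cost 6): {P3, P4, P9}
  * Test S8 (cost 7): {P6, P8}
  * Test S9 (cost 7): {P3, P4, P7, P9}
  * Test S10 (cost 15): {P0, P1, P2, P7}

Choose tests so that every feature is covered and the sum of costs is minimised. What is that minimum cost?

S2, S7, S8, S10 together cover every feature (S2 ∪ S7 ∪ S8 ∪ S10 = {P0, P1, P2, P3, P4, P5, P6, P7, P8, P9}); total cost 7 + 6 + 7 + 15 = 35.
The greedy pick S2, S9, S8, S10 costs 36; no covering selection beats 35.

35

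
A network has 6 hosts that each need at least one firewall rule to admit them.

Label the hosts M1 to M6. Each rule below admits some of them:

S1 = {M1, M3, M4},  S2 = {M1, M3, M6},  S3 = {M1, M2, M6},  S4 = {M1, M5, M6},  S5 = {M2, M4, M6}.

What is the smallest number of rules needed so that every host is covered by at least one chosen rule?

S2 and S4 and S5 together: S2 ∪ S4 ∪ S5 = {M1, M2, M3, M4, M5, M6} — every host is covered.
Only S4 contains M5, so S4 is forced; the remaining 3 hosts need at least 2 more rules (each remaining rule adds at most 2) — so at least 3 rules are needed, and 3 is optimal.

3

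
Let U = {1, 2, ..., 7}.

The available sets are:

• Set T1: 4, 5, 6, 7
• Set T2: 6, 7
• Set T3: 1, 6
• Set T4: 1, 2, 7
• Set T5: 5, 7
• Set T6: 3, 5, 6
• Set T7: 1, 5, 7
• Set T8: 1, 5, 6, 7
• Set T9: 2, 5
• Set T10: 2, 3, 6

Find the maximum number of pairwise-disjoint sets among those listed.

T7, T10 are pairwise disjoint (T7={1,5,7}; T10={2,3,6}).
Every remaining set overlaps one of these, and no 3 of the listed sets are pairwise disjoint, so 2 is the maximum.

2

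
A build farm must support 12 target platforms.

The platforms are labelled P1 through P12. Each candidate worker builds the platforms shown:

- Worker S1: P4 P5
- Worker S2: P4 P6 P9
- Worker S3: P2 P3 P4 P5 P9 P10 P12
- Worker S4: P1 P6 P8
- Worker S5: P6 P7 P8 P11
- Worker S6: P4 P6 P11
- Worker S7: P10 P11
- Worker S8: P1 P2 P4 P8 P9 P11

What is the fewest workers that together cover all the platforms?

S3 and S5 and S8 together: S3 ∪ S5 ∪ S8 = {P1, P2, P3, P4, P5, P6, P7, P8, P9, P10, P11, P12} — every platform is covered.
Only S3 contains P3, so S3 is forced; the remaining 5 platforms need at least 2 more workers (each remaining worker adds at most 4) — so at least 3 workers are needed, and 3 is optimal.

3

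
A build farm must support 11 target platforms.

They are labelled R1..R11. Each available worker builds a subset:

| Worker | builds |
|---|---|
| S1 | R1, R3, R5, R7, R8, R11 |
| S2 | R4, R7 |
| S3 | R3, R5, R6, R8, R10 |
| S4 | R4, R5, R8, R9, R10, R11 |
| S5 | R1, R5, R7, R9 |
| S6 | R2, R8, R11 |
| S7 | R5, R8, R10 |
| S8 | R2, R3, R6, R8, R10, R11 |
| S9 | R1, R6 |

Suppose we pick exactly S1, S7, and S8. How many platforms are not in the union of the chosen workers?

Union of S1, S7, S8 = {R1, R2, R3, R5, R6, R7, R8, R10, R11}.
Not covered: R4, R9 — 2 platforms.

2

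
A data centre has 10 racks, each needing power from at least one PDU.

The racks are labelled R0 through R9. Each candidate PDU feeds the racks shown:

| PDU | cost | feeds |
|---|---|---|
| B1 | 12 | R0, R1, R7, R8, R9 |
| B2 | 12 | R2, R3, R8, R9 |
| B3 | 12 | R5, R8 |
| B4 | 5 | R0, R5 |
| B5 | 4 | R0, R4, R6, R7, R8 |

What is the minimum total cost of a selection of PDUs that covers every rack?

B1, B2, B4, B5 together cover every rack (B1 ∪ B2 ∪ B4 ∪ B5 = {R0, R1, R2, R3, R4, R5, R6, R7, R8, R9}); total cost 12 + 12 + 5 + 4 = 33.
No covering selection has total cost below 33.

33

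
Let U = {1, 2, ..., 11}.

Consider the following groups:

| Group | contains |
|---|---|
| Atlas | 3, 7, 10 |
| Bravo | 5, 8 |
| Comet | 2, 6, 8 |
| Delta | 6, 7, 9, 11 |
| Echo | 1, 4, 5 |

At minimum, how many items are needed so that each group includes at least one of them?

Take H = {5, 7, 8}. Each listed group contains at least one of these, so H is a hitting set of size 3.
The groups Atlas, Comet, Echo are pairwise disjoint, so any hitting set needs a separate item for each — at least 3. Hence 3 is optimal.

3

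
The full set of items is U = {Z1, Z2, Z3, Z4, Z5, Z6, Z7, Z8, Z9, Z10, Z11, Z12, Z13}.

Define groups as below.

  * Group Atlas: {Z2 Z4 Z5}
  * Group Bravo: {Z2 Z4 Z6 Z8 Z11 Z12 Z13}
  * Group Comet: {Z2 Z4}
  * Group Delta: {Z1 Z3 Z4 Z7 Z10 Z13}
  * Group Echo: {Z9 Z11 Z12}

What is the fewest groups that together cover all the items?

4

Atlas and Bravo and Delta and Echo together: Atlas ∪ Bravo ∪ Delta ∪ Echo = {Z1, Z2, Z3, Z4, Z5, Z6, Z7, Z8, Z9, Z10, Z11, Z12, Z13} — every item is covered.
No 3 of the 5 groups cover everything (all 10 combinations miss at least one item), so 4 is optimal.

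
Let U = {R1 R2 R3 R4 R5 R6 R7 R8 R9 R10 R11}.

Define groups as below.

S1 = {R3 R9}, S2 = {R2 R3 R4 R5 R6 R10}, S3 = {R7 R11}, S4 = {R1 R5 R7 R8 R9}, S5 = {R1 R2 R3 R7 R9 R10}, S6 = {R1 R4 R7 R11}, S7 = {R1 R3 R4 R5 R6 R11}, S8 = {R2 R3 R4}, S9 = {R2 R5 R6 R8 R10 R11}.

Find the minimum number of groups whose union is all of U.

S1, S6, and S9 cover everything between them: the union {R1, R2, R3, R4, R5, R6, R7, R8, R9, R10, R11} is all of U.
No 2 of the 9 groups cover everything (all 36 combinations miss at least one element), so 3 is optimal.

3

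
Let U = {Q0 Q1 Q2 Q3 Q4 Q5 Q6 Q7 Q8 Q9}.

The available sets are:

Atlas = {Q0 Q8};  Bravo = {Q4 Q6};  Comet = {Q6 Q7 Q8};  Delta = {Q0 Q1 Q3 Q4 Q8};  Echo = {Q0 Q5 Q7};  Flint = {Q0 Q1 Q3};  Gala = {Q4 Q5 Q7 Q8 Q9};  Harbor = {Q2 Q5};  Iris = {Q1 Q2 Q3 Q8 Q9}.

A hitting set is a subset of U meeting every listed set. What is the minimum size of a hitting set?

4

H = {Q0, Q2, Q6, Q9} meets every set (each contains at least one member of H), and |H| = 4.
No choice of 3 elements meets every set, so 4 is the minimum.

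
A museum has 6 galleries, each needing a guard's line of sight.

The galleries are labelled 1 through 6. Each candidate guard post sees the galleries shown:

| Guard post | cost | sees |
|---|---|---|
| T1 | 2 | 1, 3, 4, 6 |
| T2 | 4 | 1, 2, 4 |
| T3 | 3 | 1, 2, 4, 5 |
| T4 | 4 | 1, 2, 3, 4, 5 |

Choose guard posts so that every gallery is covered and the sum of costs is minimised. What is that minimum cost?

T1, T3 together cover every gallery (T1 ∪ T3 = {1, 2, 3, 4, 5, 6}); total cost 2 + 3 = 5.
No covering selection has total cost below 5.

5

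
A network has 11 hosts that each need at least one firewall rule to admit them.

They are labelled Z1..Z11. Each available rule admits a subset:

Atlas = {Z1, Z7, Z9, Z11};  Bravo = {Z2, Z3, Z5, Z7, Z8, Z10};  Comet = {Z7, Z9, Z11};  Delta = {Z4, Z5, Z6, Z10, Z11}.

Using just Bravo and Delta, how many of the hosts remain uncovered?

2

Union of Bravo, Delta = {Z2, Z3, Z4, Z5, Z6, Z7, Z8, Z10, Z11}.
Not covered: Z1, Z9 — 2 hosts.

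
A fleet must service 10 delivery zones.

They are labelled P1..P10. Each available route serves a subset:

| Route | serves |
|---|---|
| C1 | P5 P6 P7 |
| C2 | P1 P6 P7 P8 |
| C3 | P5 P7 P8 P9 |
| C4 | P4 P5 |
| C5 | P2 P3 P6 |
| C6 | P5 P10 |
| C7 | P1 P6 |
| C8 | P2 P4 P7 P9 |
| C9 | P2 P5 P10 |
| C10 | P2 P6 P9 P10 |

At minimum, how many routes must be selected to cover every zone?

C2 and C4 and C5 and C10 together: C2 ∪ C4 ∪ C5 ∪ C10 = {P1, P2, P3, P4, P5, P6, P7, P8, P9, P10} — every zone is covered.
No 3 of the 10 routes cover everything (all 120 combinations miss at least one zone), so 4 is optimal.

4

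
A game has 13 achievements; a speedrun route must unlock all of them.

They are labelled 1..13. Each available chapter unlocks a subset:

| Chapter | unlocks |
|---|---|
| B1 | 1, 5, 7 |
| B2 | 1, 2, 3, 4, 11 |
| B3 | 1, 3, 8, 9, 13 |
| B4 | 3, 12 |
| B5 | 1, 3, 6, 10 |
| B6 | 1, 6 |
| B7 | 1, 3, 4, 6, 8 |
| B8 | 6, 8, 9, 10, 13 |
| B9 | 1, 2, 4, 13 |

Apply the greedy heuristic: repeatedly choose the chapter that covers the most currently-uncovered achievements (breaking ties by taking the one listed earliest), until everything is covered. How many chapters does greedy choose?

4

Greedy: pick B2 (covers 5 new) → pick B8 (covers 5 new) → pick B1 (covers 2 new) → pick B4 (covers 1 new). Total picks: 4.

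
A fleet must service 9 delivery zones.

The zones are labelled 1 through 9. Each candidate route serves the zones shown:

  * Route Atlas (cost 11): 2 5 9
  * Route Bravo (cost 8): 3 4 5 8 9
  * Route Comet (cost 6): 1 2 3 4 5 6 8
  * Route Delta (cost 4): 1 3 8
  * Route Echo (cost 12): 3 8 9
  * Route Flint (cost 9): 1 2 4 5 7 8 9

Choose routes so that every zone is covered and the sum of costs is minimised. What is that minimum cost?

Comet, Flint together cover every zone (Comet ∪ Flint = {1, 2, 3, 4, 5, 6, 7, 8, 9}); total cost 6 + 9 = 15.
No covering selection has total cost below 15.

15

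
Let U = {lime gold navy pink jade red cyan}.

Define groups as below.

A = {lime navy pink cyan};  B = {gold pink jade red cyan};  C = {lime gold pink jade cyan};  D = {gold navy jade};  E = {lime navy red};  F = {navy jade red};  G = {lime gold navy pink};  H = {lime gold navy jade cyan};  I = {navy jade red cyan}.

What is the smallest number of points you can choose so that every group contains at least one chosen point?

T = {navy, cyan} meets every group (each contains at least one member of T), and |T| = 2.
No single point lies in every group, so at least 2 are needed and 2 is optimal.

2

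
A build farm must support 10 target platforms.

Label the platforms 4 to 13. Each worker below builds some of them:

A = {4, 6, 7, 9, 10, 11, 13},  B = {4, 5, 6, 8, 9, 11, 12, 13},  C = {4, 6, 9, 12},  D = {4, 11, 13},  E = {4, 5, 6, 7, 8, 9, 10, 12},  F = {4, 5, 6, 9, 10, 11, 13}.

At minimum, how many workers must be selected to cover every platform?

2

Take {E, F}. Their union is {4, 5, 6, 7, 8, 9, 10, 11, 12, 13}, which is all 10 platforms.
No single worker has all 10 platforms (the largest, B, has 8), so 2 is optimal.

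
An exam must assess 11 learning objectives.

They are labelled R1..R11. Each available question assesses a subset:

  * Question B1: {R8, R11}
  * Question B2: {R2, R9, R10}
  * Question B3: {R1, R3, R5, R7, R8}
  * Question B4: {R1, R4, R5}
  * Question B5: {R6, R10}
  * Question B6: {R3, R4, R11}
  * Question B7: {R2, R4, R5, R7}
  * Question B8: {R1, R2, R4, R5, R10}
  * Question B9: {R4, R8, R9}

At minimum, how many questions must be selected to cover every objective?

B2 and B3 and B5 and B6 together: B2 ∪ B3 ∪ B5 ∪ B6 = {R1, R2, R3, R4, R5, R6, R7, R8, R9, R10, R11} — every objective is covered.
No 3 of the 9 questions cover everything (all 84 combinations miss at least one objective), so 4 is optimal.

4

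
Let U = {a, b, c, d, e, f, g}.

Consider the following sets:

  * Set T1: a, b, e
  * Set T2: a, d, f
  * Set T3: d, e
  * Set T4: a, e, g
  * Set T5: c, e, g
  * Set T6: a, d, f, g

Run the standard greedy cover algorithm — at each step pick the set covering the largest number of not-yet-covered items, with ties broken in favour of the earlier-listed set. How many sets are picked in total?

Greedy: pick T6 (covers 4 new) → pick T1 (covers 2 new) → pick T5 (covers 1 new). Total picks: 3.

3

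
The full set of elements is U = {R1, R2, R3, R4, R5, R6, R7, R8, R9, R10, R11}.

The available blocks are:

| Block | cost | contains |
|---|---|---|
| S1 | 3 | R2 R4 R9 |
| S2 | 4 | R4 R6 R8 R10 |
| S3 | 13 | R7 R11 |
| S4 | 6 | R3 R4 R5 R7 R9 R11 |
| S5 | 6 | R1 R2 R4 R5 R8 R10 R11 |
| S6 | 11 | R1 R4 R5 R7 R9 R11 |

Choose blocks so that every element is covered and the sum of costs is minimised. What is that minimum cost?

16

S2, S4, S5 together cover every element (S2 ∪ S4 ∪ S5 = {R1, R2, R3, R4, R5, R6, R7, R8, R9, R10, R11}); total cost 4 + 6 + 6 = 16.
No covering selection has total cost below 16.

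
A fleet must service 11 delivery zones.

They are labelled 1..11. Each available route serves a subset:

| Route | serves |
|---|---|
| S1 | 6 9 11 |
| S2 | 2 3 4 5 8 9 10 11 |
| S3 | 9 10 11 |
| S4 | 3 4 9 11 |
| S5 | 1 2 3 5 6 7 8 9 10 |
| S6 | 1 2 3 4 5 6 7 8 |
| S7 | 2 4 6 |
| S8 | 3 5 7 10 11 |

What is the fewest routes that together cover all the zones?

S2 and S5 together: S2 ∪ S5 = {1, 2, 3, 4, 5, 6, 7, 8, 9, 10, 11} — every zone is covered.
No single route has all 11 zones (the largest, S5, has 9), so 2 is optimal.

2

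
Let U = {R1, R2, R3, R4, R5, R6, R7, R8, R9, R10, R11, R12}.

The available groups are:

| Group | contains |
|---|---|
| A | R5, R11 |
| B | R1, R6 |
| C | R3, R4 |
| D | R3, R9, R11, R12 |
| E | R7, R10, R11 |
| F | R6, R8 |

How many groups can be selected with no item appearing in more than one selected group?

A, C, F are pairwise disjoint (A={R5,R11}; C={R3,R4}; F={R6,R8}).
Every remaining group overlaps one of these, and no 4 of the listed groups are pairwise disjoint, so 3 is the maximum.

3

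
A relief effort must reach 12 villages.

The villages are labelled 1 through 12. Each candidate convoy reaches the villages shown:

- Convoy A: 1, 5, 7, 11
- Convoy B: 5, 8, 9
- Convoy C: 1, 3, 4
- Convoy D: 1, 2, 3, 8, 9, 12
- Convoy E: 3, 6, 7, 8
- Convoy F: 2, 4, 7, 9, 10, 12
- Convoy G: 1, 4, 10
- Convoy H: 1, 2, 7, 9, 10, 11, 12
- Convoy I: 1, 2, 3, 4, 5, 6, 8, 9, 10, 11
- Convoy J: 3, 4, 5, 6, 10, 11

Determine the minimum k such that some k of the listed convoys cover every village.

2

F and I together: F ∪ I = {1, 2, 3, 4, 5, 6, 7, 8, 9, 10, 11, 12} — every village is covered.
No single convoy has all 12 villages (the largest, I, has 10), so 2 is optimal.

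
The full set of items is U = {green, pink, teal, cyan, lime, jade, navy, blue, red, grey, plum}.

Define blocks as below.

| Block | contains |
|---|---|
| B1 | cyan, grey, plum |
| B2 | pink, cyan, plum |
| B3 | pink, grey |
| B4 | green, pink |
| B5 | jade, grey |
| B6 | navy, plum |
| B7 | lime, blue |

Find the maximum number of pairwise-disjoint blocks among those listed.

4

B4, B5, B6, B7 are pairwise disjoint (B4={green,pink}; B5={jade,grey}; B6={navy,plum}; B7={lime,blue}).
Every remaining block overlaps one of these, and no 5 of the listed blocks are pairwise disjoint, so 4 is the maximum.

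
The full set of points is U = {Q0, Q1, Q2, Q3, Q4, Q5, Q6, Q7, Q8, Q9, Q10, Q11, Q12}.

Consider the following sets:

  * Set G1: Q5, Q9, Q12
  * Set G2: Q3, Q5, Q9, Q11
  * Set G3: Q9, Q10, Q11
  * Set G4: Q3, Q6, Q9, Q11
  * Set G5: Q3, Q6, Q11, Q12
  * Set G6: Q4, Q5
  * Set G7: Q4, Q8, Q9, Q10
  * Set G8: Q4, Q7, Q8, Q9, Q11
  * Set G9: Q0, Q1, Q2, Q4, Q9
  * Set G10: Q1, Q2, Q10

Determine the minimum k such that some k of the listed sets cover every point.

5

G1, G5, G7, G8, and G9 cover everything between them: the union {Q0, Q1, Q2, Q3, Q4, Q5, Q6, Q7, Q8, Q9, Q10, Q11, Q12} is all of U.
No 4 of the 10 sets cover everything (all 210 combinations miss at least one point), so 5 is optimal.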